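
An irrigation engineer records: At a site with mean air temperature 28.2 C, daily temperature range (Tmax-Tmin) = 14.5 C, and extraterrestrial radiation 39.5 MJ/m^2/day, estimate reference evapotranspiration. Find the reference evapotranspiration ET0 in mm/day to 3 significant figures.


Approach: apply the Hargreaves-Samani method, ET0 = 0.0023*(Tmean+17.8)*sqrt(Tmax-Tmin)*0.408*Ra.
ET0 = 0.0023*(28.2+17.8)*sqrt(14.5)*0.408*39.5 = 6.49 mm/day
Therefore the reference evapotranspiration ET0 = 6.49 mm/day.


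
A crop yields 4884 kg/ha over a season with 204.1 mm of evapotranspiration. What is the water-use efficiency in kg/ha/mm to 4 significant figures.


Approach: apply the water-use efficiency ratio, WUE = yield/ET.
WUE = 4884 / 204.1 = 23.93 kg/ha/mm
Therefore the water-use efficiency = 23.93 kg/ha/mm.


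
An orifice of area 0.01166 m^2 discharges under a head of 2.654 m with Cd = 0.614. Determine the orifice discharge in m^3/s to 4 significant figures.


Approach: apply the orifice equation, Q = Cd*A*sqrt(2*g*h).
Q = 0.614 * 0.01166 * sqrt(2*9.81*2.654) = 0.05166 m^3/s
Therefore the orifice discharge = 0.05166 m^3/s.


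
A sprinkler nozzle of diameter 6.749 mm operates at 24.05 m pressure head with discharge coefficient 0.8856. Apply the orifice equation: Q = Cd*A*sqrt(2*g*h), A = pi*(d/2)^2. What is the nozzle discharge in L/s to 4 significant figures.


A = pi*(6.749e-3/2)^2 = 3.57741e-05 m^2
Q = 0.8856 * 3.57741e-05 * sqrt(2*9.81*24.05) * 1000 = 0.6882 L/s
Therefore the nozzle discharge = 0.6882 L/s.


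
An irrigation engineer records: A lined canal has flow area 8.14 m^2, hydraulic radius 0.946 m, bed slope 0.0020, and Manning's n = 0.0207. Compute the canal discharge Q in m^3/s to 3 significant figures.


Approach: apply Manning's equation, Q = (1/n)*A*R^(2/3)*S^(1/2).
Q = (1/0.0207) * 8.14 * 0.946^(2/3) * 0.0020^(1/2) = 16.9 m^3/s
Therefore the canal discharge Q = 16.9 m^3/s.


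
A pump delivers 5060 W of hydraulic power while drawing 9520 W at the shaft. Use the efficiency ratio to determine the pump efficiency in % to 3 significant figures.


Approach: apply the efficiency ratio, eta = (P_out/P_in)*100.
eta = (5060 / 9520) * 100 = 53.2 %
Therefore the pump efficiency = 53.2 %.


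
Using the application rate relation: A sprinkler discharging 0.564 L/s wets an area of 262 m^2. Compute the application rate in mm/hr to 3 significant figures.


Approach: apply the application rate relation, rate = (Q/A)*3600.
rate = (0.564 / 262) * 3600 = 7.75 mm/hr
Therefore the application rate = 7.75 mm/hr.


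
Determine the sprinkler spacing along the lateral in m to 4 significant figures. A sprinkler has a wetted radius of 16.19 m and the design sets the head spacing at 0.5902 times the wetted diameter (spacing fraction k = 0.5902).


Approach: apply the sprinkler spacing rule (spacing as a fraction of wetted diameter), S = k*(2*R).
S = 0.5902 * (2 * 16.19) = 19.11 m
Therefore the sprinkler spacing along the lateral = 19.11 m.


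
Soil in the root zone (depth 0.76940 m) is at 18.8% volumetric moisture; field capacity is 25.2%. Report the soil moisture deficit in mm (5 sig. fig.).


Approach: apply the soil moisture deficit relation, SMD = (FC - theta)/100 * depth * 1000.
SMD = (25.2 - 18.8)/100 * 0.76940 * 1000 = 49.242 mm
Therefore the soil moisture deficit = 49.242 mm.


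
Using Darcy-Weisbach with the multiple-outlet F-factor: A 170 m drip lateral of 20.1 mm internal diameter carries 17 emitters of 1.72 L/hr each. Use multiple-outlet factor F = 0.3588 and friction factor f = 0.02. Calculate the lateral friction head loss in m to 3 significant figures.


Approach: apply Darcy-Weisbach with the multiple-outlet F-factor, Q = n*q/(3600*1000) m^3/s; v = Q/A; hf = F*f*(L/D)*(v^2/(2g)).
Q = 17*1.72/(3600*1000) = 8.1222e-06 m^3/s
A = pi*(20.1e-3/2)^2 = 3.1731e-04 m^2, so v = Q/A = 0.025597 m/s
hf = 0.3588*0.02*(170/0.0201)*(0.025597^2/(2*9.81)) = 0.00203 m
Therefore the lateral friction head loss = 0.00203 m.


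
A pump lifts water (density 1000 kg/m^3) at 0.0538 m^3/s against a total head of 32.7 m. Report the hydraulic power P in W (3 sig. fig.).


Approach: apply the hydraulic power relation, P = rho*g*Q*H.
P = 1000 * 9.81 * 0.0538 * 32.7 = 17300 W
Therefore the hydraulic power P = 17300 W.


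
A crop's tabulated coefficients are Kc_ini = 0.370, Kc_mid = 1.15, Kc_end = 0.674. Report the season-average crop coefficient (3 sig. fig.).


Approach: apply a simple seasonal average, Kc_avg = (Kc_ini + Kc_mid + Kc_end)/3.
Kc_avg = (0.370 + 1.15 + 0.674)/3 = 0.731
Therefore the season-average crop coefficient = 0.731.


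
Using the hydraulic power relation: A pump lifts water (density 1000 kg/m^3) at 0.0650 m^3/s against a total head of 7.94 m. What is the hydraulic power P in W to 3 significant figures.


Approach: apply the hydraulic power relation, P = rho*g*Q*H.
P = 1000 * 9.81 * 0.0650 * 7.94 = 5060 W
Therefore the hydraulic power P = 5060 W.


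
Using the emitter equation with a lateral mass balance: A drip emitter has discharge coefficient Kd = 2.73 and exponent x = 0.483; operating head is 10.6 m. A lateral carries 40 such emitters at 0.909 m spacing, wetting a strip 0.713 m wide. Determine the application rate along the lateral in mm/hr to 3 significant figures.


Approach: apply the emitter equation with a lateral mass balance, q = Kd*h^x; Q = n*q; rate = Q/(n*spacing*width).
Step 1 — single emitter flow (q = Kd*h^x):
  q = 2.73 * 10.6^0.483 = 8.5386 L/hr
Step 2 — total lateral flow: Q = 40 * 8.5386 = 341.54 L/hr
Step 3 — wetted area: A = 40 * 0.909 * 0.713 = 25.925 m^2
Step 4 — application rate: Q/A = 341.54/25.925 = 13.2 mm/hr
Therefore the application rate along the lateral = 13.2 mm/hr.


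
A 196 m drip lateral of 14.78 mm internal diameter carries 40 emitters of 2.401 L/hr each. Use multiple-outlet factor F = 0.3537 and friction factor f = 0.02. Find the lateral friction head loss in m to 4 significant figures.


Approach: apply Darcy-Weisbach with the multiple-outlet F-factor, Q = n*q/(3600*1000) m^3/s; v = Q/A; hf = F*f*(L/D)*(v^2/(2g)).
Q = 40*2.401/(3600*1000) = 2.66778e-05 m^3/s
A = pi*(14.78e-3/2)^2 = 1.71569e-04 m^2, so v = Q/A = 0.155493 m/s
hf = 0.3537*0.02*(196/0.01478)*(0.155493^2/(2*9.81)) = 0.1156 m
Therefore the lateral friction head loss = 0.1156 m.


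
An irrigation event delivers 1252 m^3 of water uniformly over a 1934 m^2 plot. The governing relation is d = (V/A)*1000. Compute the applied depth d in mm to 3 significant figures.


d = (1252 / 1934) * 1000 = 647 mm
Therefore the applied depth d = 647 mm.


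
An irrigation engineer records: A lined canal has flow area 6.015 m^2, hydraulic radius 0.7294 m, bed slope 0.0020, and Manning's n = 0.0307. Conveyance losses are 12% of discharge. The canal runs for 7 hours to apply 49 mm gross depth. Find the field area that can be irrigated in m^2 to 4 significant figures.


Approach: apply Manning's equation with a conveyance and depth budget, Q = (1/n)*A*R^(2/3)*S^(1/2); Q_field = Q*(1-loss); Area = Q_field*t/(d/1000).
Step 1 — canal discharge (Manning's equation):
  Q = (1/0.0307) * 6.015 * 0.7294^(2/3) * 0.0020^(1/2) = 7.09996 m^3/s
Step 2 — delivered flow: Q_field = 7.09996*(1 - 12/100) = 6.24797 m^3/s
Step 3 — volume delivered: V = 6.24797 * 7*3600 = 157449 m^3
Step 4 — area served: A = V / (depth/1000) = 157449 / 0.049 = 3213000 m^2
Therefore the field area that can be irrigated = 3213000 m^2.


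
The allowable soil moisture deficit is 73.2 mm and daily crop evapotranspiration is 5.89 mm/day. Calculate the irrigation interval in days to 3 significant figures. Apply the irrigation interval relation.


Approach: apply the irrigation interval relation, interval = SMD / ETc.
interval = 73.2 / 5.89 = 12.4 days
Therefore the irrigation interval = 12.4 days.


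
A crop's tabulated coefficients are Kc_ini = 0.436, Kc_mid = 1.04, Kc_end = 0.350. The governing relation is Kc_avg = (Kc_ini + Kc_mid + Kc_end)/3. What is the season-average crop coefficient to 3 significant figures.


Kc_avg = (0.436 + 1.04 + 0.350)/3 = 0.609
Therefore the season-average crop coefficient = 0.609.


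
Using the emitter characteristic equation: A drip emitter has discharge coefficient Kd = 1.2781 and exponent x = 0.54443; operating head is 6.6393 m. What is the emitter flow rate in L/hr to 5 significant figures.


Approach: apply the emitter characteristic equation, q = Kd * h^x.
q = 1.2781 * 6.6393^0.54443 = 3.5822 L/hr
Therefore the emitter flow rate = 3.5822 L/hr.


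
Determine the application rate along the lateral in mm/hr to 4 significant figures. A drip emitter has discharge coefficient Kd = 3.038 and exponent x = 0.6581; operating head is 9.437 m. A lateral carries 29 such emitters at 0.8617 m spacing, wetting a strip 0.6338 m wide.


Approach: apply the emitter equation with a lateral mass balance, q = Kd*h^x; Q = n*q; rate = Q/(n*spacing*width).
Step 1 — single emitter flow (q = Kd*h^x):
  q = 3.038 * 9.437^0.6581 = 13.3084 L/hr
Step 2 — total lateral flow: Q = 29 * 13.3084 = 385.944 L/hr
Step 3 — wetted area: A = 29 * 0.8617 * 0.6338 = 15.8382 m^2
Step 4 — application rate: Q/A = 385.944/15.8382 = 24.37 mm/hr
Therefore the application rate along the lateral = 24.37 mm/hr.


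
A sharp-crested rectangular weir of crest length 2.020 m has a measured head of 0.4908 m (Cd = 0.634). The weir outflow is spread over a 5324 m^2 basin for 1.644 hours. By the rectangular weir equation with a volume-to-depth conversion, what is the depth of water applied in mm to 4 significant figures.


Approach: apply the rectangular weir equation with a volume-to-depth conversion, Q = (2/3)*Cd*L*sqrt(2g)*H^1.5; d = Q*t/A * 1000.
Step 1 — weir discharge:
  Q = (2/3)*0.634*2.020*sqrt(2*9.81)*0.4908^1.5 = 1.30034 m^3/s
Step 2 — volume: V = 1.30034 * 1.644*3600 = 7695.91 m^3
Step 3 — depth: d = V/A * 1000 = 7695.91/5324 * 1000 = 1446 mm
Therefore the depth of water applied = 1446 mm.


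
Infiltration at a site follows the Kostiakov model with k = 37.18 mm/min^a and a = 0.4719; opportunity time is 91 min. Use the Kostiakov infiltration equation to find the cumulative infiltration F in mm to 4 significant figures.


Approach: apply the Kostiakov infiltration equation, F = k*t^a.
F = 37.18 * 91^0.4719 = 312.5 mm
Therefore the cumulative infiltration F = 312.5 mm.


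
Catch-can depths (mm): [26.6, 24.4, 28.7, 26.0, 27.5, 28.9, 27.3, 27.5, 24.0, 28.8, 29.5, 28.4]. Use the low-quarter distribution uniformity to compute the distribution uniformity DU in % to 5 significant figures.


Approach: apply the low-quarter distribution uniformity, DU = (mean of lowest quarter of readings / overall mean)*100.
sorted lowest 3 of 12: [24.0, 24.4, 26.0] -> mean = 24.80000 mm
overall mean = 27.30000 mm
DU = (24.80000/27.30000)*100 = 90.842 %
Therefore the distribution uniformity DU = 90.842 %.


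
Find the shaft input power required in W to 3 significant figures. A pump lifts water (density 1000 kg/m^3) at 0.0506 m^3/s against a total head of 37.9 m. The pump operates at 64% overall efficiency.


Approach: apply hydraulic power then efficiency conversion, P = rho*g*Q*H; P_in = P/eta.
Step 1 — hydraulic power (P = rho*g*Q*H):
  P = 1000 * 9.81 * 0.0506 * 37.9 = 18813 W
Step 2 — input power: P_in = P/eta = 18813 / 0.64 = 29400 W
Therefore the shaft input power required = 29400 W.


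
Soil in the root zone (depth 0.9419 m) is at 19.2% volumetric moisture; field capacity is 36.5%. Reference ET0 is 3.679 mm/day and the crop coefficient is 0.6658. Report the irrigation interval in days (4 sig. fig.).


Approach: apply soil-water budget scheduling, SMD = (FC-theta)/100*depth*1000; ETc = ET0*Kc; interval = SMD/ETc.
Step 1 — soil moisture deficit:
  SMD = (36.5 - 19.2)/100 * 0.9419 * 1000 = 162.949 mm
Step 2 — daily crop ET (ETc = ET0*Kc):
  ETc = 3.679 * 0.6658 = 2.44948 mm/day
Step 3 — irrigation interval (SMD/ETc):
  interval = 162.949 / 2.44948 = 66.52 days
Therefore the irrigation interval = 66.52 days.


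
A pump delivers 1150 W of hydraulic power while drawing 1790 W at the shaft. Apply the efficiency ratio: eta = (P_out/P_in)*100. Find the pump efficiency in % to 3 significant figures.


eta = (1150 / 1790) * 100 = 64.2 %
Therefore the pump efficiency = 64.2 %.


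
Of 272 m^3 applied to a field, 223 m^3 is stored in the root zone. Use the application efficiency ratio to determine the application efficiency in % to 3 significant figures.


Approach: apply the application efficiency ratio, Ea = (stored/applied)*100.
Ea = (223/272)*100 = 82.0 %
Therefore the application efficiency = 82.0 %.


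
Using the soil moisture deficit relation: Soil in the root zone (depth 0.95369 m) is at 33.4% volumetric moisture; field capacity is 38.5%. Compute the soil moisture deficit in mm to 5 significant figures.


Approach: apply the soil moisture deficit relation, SMD = (FC - theta)/100 * depth * 1000.
SMD = (38.5 - 33.4)/100 * 0.95369 * 1000 = 48.638 mm
Therefore the soil moisture deficit = 48.638 mm.


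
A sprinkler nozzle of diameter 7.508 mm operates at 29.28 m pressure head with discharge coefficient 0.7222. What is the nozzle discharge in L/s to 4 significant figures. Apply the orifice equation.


Approach: apply the orifice equation, Q = Cd*A*sqrt(2*g*h), A = pi*(d/2)^2.
A = pi*(7.508e-3/2)^2 = 4.42729e-05 m^2
Q = 0.7222 * 4.42729e-05 * sqrt(2*9.81*29.28) * 1000 = 0.7664 L/s
Therefore the nozzle discharge = 0.7664 L/s.


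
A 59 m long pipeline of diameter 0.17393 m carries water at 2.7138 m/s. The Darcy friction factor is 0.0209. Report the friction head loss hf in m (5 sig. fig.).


Approach: apply the Darcy-Weisbach equation, hf = f*(L/D)*(v^2/(2g)).
hf = 0.0209 * (59/0.17393) * (2.7138^2 / (2*9.81))
hf = 2.6612 m
Therefore the friction head loss hf = 2.6612 m.


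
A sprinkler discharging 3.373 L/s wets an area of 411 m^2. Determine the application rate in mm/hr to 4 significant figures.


Approach: apply the application rate relation, rate = (Q/A)*3600.
rate = (3.373 / 411) * 3600 = 29.54 mm/hr
Therefore the application rate = 29.54 mm/hr.


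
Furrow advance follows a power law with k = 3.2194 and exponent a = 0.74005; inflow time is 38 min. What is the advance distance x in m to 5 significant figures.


Approach: apply the power-law advance function, x = k*t^a.
x = 3.2194 * 38^0.74005 = 47.522 m
Therefore the advance distance x = 47.522 m.


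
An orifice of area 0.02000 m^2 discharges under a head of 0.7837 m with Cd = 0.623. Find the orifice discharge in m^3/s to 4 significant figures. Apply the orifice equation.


Approach: apply the orifice equation, Q = Cd*A*sqrt(2*g*h).
Q = 0.623 * 0.02000 * sqrt(2*9.81*0.7837) = 0.04886 m^3/s
Therefore the orifice discharge = 0.04886 m^3/s.


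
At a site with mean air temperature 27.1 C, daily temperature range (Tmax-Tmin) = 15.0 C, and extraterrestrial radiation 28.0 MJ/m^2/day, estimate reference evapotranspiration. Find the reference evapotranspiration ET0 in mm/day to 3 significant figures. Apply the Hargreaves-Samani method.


Approach: apply the Hargreaves-Samani method, ET0 = 0.0023*(Tmean+17.8)*sqrt(Tmax-Tmin)*0.408*Ra.
ET0 = 0.0023*(27.1+17.8)*sqrt(15.0)*0.408*28.0 = 4.57 mm/day
Therefore the reference evapotranspiration ET0 = 4.57 mm/day.


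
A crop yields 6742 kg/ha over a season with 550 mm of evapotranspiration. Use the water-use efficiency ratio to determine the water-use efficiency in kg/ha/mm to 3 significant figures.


Approach: apply the water-use efficiency ratio, WUE = yield/ET.
WUE = 6742 / 550 = 12.3 kg/ha/mm
Therefore the water-use efficiency = 12.3 kg/ha/mm.


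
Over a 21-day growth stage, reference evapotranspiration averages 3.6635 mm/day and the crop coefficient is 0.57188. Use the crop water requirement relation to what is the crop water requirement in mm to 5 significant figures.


Approach: apply the crop water requirement relation, CWR = ET0 * Kc * days.
CWR = 3.6635 * 0.57188 * 21 = 43.997 mm
Therefore the crop water requirement = 43.997 mm.


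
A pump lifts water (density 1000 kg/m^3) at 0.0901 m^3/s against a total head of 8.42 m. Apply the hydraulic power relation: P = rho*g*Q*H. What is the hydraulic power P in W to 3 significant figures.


P = 1000 * 9.81 * 0.0901 * 8.42 = 7440 W
Therefore the hydraulic power P = 7440 W.


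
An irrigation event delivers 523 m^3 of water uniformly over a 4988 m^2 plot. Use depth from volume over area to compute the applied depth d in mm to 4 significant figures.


Approach: apply depth from volume over area, d = (V/A)*1000.
d = (523 / 4988) * 1000 = 104.9 mm
Therefore the applied depth d = 104.9 mm.


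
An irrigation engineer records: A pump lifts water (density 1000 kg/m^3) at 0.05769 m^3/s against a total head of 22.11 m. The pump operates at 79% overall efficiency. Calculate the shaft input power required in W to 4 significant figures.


Approach: apply hydraulic power then efficiency conversion, P = rho*g*Q*H; P_in = P/eta.
Step 1 — hydraulic power (P = rho*g*Q*H):
  P = 1000 * 9.81 * 0.05769 * 22.11 = 12512.9 W
Step 2 — input power: P_in = P/eta = 12512.9 / 0.79 = 15840 W
Therefore the shaft input power required = 15840 W.


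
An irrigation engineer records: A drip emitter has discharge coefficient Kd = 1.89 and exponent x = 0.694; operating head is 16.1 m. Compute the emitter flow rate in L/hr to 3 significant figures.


Approach: apply the emitter characteristic equation, q = Kd * h^x.
q = 1.89 * 16.1^0.694 = 13.0 L/hr
Therefore the emitter flow rate = 13.0 L/hr.


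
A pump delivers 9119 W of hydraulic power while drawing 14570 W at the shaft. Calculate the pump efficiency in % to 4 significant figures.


Approach: apply the efficiency ratio, eta = (P_out/P_in)*100.
eta = (9119 / 14570) * 100 = 62.59 %
Therefore the pump efficiency = 62.59 %.


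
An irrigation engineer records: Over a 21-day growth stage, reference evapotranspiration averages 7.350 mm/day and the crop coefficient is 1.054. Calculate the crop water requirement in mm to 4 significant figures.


Approach: apply the crop water requirement relation, CWR = ET0 * Kc * days.
CWR = 7.350 * 1.054 * 21 = 162.7 mm
Therefore the crop water requirement = 162.7 mm.


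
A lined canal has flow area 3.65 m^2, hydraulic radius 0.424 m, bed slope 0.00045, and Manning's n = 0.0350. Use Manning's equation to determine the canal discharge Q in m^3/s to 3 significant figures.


Approach: apply Manning's equation, Q = (1/n)*A*R^(2/3)*S^(1/2).
Q = (1/0.0350) * 3.65 * 0.424^(2/3) * 0.00045^(1/2) = 1.25 m^3/s
Therefore the canal discharge Q = 1.25 m^3/s.


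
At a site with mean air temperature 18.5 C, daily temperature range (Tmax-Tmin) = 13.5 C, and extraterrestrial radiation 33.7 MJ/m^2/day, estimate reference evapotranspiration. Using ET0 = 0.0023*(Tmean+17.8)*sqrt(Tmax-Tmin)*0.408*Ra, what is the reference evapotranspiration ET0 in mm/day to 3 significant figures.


ET0 = 0.0023*(18.5+17.8)*sqrt(13.5)*0.408*33.7 = 4.22 mm/day
Therefore the reference evapotranspiration ET0 = 4.22 mm/day.


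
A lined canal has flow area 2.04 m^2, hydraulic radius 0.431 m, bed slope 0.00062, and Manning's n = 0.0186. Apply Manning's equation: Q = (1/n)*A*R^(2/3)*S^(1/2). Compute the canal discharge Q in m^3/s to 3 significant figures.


Q = (1/0.0186) * 2.04 * 0.431^(2/3) * 0.00062^(1/2) = 1.56 m^3/s
Therefore the canal discharge Q = 1.56 m^3/s.


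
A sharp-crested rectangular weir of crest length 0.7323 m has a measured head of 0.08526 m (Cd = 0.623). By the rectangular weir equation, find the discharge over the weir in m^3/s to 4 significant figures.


Approach: apply the rectangular weir equation, Q = (2/3)*Cd*L*sqrt(2g)*H^1.5.
Q = (2/3)*0.623*0.7323*sqrt(2*9.81)*0.08526^1.5 = 0.03354 m^3/s
Therefore the discharge over the weir = 0.03354 m^3/s.


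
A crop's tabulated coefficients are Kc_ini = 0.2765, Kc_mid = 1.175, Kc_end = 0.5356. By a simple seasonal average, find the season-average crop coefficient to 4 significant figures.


Approach: apply a simple seasonal average, Kc_avg = (Kc_ini + Kc_mid + Kc_end)/3.
Kc_avg = (0.2765 + 1.175 + 0.5356)/3 = 0.6624
Therefore the season-average crop coefficient = 0.6624.


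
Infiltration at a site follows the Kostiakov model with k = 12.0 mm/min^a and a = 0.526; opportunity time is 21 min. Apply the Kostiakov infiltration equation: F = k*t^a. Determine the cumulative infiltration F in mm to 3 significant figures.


F = 12.0 * 21^0.526 = 59.5 mm
Therefore the cumulative infiltration F = 59.5 mm.


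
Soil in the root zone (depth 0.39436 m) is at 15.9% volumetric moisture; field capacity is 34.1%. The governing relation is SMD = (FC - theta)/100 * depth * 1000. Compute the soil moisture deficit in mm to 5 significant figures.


SMD = (34.1 - 15.9)/100 * 0.39436 * 1000 = 71.774 mm
Therefore the soil moisture deficit = 71.774 mm.


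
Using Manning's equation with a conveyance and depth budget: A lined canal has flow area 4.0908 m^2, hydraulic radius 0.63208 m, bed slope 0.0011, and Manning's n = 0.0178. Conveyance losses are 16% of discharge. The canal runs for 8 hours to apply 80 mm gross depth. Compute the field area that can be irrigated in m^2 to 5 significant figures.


Approach: apply Manning's equation with a conveyance and depth budget, Q = (1/n)*A*R^(2/3)*S^(1/2); Q_field = Q*(1-loss); Area = Q_field*t/(d/1000).
Step 1 — canal discharge (Manning's equation):
  Q = (1/0.0178) * 4.0908 * 0.63208^(2/3) * 0.0011^(1/2) = 5.613917 m^3/s
Step 2 — delivered flow: Q_field = 5.613917*(1 - 16/100) = 4.715690 m^3/s
Step 3 — volume delivered: V = 4.715690 * 8*3600 = 135811.9 m^3
Step 4 — area served: A = V / (depth/1000) = 135811.9 / 0.08 = 1697600 m^2
Therefore the field area that can be irrigated = 1697600 m^2.


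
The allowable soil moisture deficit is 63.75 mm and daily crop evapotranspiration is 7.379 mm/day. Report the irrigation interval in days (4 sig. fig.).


Approach: apply the irrigation interval relation, interval = SMD / ETc.
interval = 63.75 / 7.379 = 8.639 days
Therefore the irrigation interval = 8.639 days.


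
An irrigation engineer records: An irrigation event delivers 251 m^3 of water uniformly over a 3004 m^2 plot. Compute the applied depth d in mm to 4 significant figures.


Approach: apply depth from volume over area, d = (V/A)*1000.
d = (251 / 3004) * 1000 = 83.56 mm
Therefore the applied depth d = 83.56 mm.


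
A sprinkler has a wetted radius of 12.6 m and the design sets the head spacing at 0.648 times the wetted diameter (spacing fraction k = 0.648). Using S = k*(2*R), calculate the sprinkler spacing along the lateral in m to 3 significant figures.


S = 0.648 * (2 * 12.6) = 16.3 m
Therefore the sprinkler spacing along the lateral = 16.3 m.


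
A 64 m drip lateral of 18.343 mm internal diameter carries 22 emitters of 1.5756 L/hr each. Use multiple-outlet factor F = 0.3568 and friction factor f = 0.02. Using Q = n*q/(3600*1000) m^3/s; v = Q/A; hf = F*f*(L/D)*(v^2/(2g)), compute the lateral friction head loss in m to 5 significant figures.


Q = 22*1.5756/(3600*1000) = 9.628667e-06 m^3/s
A = pi*(18.343e-3/2)^2 = 2.642595e-04 m^2, so v = Q/A = 0.03643641 m/s
hf = 0.3568*0.02*(64/0.018343)*(0.03643641^2/(2*9.81)) = 0.0016848 m
Therefore the lateral friction head loss = 0.0016848 m.


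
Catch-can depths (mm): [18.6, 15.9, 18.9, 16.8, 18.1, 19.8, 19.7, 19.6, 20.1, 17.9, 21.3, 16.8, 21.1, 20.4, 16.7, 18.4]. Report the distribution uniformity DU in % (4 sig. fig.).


Approach: apply the low-quarter distribution uniformity, DU = (mean of lowest quarter of readings / overall mean)*100.
sorted lowest 4 of 16: [15.9, 16.7, 16.8, 16.8] -> mean = 16.5500 mm
overall mean = 18.7563 mm
DU = (16.5500/18.7563)*100 = 88.24 %
Therefore the distribution uniformity DU = 88.24 %.


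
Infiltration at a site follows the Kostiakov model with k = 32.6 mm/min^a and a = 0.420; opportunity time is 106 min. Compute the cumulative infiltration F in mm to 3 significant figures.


Approach: apply the Kostiakov infiltration equation, F = k*t^a.
F = 32.6 * 106^0.420 = 231 mm
Therefore the cumulative infiltration F = 231 mm.


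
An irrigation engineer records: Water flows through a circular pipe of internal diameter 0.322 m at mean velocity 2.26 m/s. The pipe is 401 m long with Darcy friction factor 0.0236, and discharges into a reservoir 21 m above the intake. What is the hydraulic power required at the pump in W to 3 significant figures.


Approach: apply continuity + Darcy-Weisbach + hydraulic power, Q = A*v; hf = f*(L/D)*(v^2/(2g)); H = static + hf; P = rho*g*Q*H.
Step 1 — flow rate (continuity, Q = A*v):
  A = pi*(0.322/2)^2 = 0.081433 m^2
  Q = 0.081433 * 2.26 = 0.18404 m^3/s
Step 2 — friction head loss (Darcy-Weisbach):
  hf = 0.0236 * (401/0.322) * (2.26^2 / (2*9.81))
  hf = 7.6510 m
Step 3 — total head: H = 21 + 7.6510 = 28.651 m
Step 4 — hydraulic power (P = rho*g*Q*H):
  P = 1000 * 9.81 * 0.18404 * 28.651 = 51700 W
Therefore the hydraulic power required at the pump = 51700 W.


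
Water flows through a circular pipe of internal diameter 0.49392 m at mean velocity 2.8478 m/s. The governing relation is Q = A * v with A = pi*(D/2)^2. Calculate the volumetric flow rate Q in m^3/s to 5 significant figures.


A = pi*(0.49392/2)^2 = 0.1916034 m^2
Q = 0.1916034 * 2.8478 = 0.54565 m^3/s
Therefore the volumetric flow rate Q = 0.54565 m^3/s.


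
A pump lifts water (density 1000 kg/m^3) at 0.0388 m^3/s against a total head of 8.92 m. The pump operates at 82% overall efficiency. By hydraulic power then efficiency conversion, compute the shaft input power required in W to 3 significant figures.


Approach: apply hydraulic power then efficiency conversion, P = rho*g*Q*H; P_in = P/eta.
Step 1 — hydraulic power (P = rho*g*Q*H):
  P = 1000 * 9.81 * 0.0388 * 8.92 = 3395.2 W
Step 2 — input power: P_in = P/eta = 3395.2 / 0.82 = 4140 W
Therefore the shaft input power required = 4140 W.


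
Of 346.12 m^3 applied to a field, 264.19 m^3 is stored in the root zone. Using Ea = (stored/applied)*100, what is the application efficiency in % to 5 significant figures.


Ea = (264.19/346.12)*100 = 76.329 %
Therefore the application efficiency = 76.329 %.


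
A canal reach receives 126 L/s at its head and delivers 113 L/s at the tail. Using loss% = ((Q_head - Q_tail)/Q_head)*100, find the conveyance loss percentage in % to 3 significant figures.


loss = ((126 - 113)/126)*100 = 10.3 %
Therefore the conveyance loss percentage = 10.3 %.


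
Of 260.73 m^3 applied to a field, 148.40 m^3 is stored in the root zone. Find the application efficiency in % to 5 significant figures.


Approach: apply the application efficiency ratio, Ea = (stored/applied)*100.
Ea = (148.40/260.73)*100 = 56.917 %
Therefore the application efficiency = 56.917 %.


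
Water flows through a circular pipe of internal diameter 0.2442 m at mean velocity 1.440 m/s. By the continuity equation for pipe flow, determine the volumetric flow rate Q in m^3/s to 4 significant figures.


Approach: apply the continuity equation for pipe flow, Q = A * v with A = pi*(D/2)^2.
A = pi*(0.2442/2)^2 = 0.0468362 m^2
Q = 0.0468362 * 1.440 = 0.06744 m^3/s
Therefore the volumetric flow rate Q = 0.06744 m^3/s.


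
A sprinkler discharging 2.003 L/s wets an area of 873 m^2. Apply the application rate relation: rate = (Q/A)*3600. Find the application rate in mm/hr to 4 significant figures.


rate = (2.003 / 873) * 3600 = 8.260 mm/hr
Therefore the application rate = 8.260 mm/hr.


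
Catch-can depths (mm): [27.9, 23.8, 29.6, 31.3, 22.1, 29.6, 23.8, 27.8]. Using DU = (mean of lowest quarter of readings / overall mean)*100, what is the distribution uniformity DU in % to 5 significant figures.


sorted lowest 2 of 8: [22.1, 23.8] -> mean = 22.95000 mm
overall mean = 26.98750 mm
DU = (22.95000/26.98750)*100 = 85.039 %
Therefore the distribution uniformity DU = 85.039 %.


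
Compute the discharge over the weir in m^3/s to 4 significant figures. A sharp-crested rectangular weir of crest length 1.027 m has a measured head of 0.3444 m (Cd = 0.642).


Approach: apply the rectangular weir equation, Q = (2/3)*Cd*L*sqrt(2g)*H^1.5.
Q = (2/3)*0.642*1.027*sqrt(2*9.81)*0.3444^1.5 = 0.3935 m^3/s
Therefore the discharge over the weir = 0.3935 m^3/s.


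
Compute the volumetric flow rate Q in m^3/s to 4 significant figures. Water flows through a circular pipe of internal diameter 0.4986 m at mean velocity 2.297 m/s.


Approach: apply the continuity equation for pipe flow, Q = A * v with A = pi*(D/2)^2.
A = pi*(0.4986/2)^2 = 0.195252 m^2
Q = 0.195252 * 2.297 = 0.4485 m^3/s
Therefore the volumetric flow rate Q = 0.4485 m^3/s.


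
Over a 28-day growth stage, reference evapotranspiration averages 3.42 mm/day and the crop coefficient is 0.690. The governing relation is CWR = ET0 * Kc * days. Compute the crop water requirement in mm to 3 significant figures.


CWR = 3.42 * 0.690 * 28 = 66.1 mm
Therefore the crop water requirement = 66.1 mm.


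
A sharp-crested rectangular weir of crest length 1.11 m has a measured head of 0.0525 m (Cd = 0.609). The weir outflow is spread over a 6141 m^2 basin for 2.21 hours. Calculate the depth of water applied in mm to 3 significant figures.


Approach: apply the rectangular weir equation with a volume-to-depth conversion, Q = (2/3)*Cd*L*sqrt(2g)*H^1.5; d = Q*t/A * 1000.
Step 1 — weir discharge:
  Q = (2/3)*0.609*1.11*sqrt(2*9.81)*0.0525^1.5 = 0.024013 m^3/s
Step 2 — volume: V = 0.024013 * 2.21*3600 = 191.04 m^3
Step 3 — depth: d = V/A * 1000 = 191.04/6141 * 1000 = 31.1 mm
Therefore the depth of water applied = 31.1 mm.


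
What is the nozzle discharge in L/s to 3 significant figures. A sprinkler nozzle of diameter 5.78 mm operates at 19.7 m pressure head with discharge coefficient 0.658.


Approach: apply the orifice equation, Q = Cd*A*sqrt(2*g*h), A = pi*(d/2)^2.
A = pi*(5.78e-3/2)^2 = 2.6239e-05 m^2
Q = 0.658 * 2.6239e-05 * sqrt(2*9.81*19.7) * 1000 = 0.339 L/s
Therefore the nozzle discharge = 0.339 L/s.


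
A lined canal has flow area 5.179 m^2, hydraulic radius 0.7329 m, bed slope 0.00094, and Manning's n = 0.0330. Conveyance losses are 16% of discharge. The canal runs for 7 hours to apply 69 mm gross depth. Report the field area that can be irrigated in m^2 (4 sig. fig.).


Approach: apply Manning's equation with a conveyance and depth budget, Q = (1/n)*A*R^(2/3)*S^(1/2); Q_field = Q*(1-loss); Area = Q_field*t/(d/1000).
Step 1 — canal discharge (Manning's equation):
  Q = (1/0.0330) * 5.179 * 0.7329^(2/3) * 0.00094^(1/2) = 3.91134 m^3/s
Step 2 — delivered flow: Q_field = 3.91134*(1 - 16/100) = 3.28553 m^3/s
Step 3 — volume delivered: V = 3.28553 * 7*3600 = 82795.3 m^3
Step 4 — area served: A = V / (depth/1000) = 82795.3 / 0.069 = 1200000 m^2
Therefore the field area that can be irrigated = 1200000 m^2.


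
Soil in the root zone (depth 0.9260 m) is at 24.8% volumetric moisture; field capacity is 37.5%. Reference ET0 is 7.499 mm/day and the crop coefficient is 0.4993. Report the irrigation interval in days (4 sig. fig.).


Approach: apply soil-water budget scheduling, SMD = (FC-theta)/100*depth*1000; ETc = ET0*Kc; interval = SMD/ETc.
Step 1 — soil moisture deficit:
  SMD = (37.5 - 24.8)/100 * 0.9260 * 1000 = 117.602 mm
Step 2 — daily crop ET (ETc = ET0*Kc):
  ETc = 7.499 * 0.4993 = 3.74425 mm/day
Step 3 — irrigation interval (SMD/ETc):
  interval = 117.602 / 3.74425 = 31.41 days
Therefore the irrigation interval = 31.41 days.


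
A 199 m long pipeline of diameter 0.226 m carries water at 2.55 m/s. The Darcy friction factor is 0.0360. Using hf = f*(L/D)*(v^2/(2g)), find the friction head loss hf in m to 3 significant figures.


hf = 0.0360 * (199/0.226) * (2.55^2 / (2*9.81))
hf = 10.5 m
Therefore the friction head loss hf = 10.5 m.


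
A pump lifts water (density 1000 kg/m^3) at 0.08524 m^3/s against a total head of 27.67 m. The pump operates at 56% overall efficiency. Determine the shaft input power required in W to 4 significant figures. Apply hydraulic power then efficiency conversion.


Approach: apply hydraulic power then efficiency conversion, P = rho*g*Q*H; P_in = P/eta.
Step 1 — hydraulic power (P = rho*g*Q*H):
  P = 1000 * 9.81 * 0.08524 * 27.67 = 23137.8 W
Step 2 — input power: P_in = P/eta = 23137.8 / 0.56 = 41320 W
Therefore the shaft input power required = 41320 W.


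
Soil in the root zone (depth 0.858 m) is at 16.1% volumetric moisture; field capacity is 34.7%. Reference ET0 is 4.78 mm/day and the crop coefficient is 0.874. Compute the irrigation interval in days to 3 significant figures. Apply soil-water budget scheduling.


Approach: apply soil-water budget scheduling, SMD = (FC-theta)/100*depth*1000; ETc = ET0*Kc; interval = SMD/ETc.
Step 1 — soil moisture deficit:
  SMD = (34.7 - 16.1)/100 * 0.858 * 1000 = 159.59 mm
Step 2 — daily crop ET (ETc = ET0*Kc):
  ETc = 4.78 * 0.874 = 4.1777 mm/day
Step 3 — irrigation interval (SMD/ETc):
  interval = 159.59 / 4.1777 = 38.2 days
Therefore the irrigation interval = 38.2 days.


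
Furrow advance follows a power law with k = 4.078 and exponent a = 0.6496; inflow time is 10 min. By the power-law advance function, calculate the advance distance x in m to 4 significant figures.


Approach: apply the power-law advance function, x = k*t^a.
x = 4.078 * 10^0.6496 = 18.20 m
Therefore the advance distance x = 18.20 m.


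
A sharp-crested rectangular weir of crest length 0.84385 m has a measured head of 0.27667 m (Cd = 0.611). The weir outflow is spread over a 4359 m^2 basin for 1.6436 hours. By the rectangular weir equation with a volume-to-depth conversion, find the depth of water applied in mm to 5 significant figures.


Approach: apply the rectangular weir equation with a volume-to-depth conversion, Q = (2/3)*Cd*L*sqrt(2g)*H^1.5; d = Q*t/A * 1000.
Step 1 — weir discharge:
  Q = (2/3)*0.611*0.84385*sqrt(2*9.81)*0.27667^1.5 = 0.2215684 m^3/s
Step 2 — volume: V = 0.2215684 * 1.6436*3600 = 1311.011 m^3
Step 3 — depth: d = V/A * 1000 = 1311.011/4359 * 1000 = 300.76 mm
Therefore the depth of water applied = 300.76 mm.


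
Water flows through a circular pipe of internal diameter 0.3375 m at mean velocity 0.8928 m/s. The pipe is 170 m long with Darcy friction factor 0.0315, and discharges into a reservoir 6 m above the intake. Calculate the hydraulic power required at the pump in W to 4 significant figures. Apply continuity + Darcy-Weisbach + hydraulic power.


Approach: apply continuity + Darcy-Weisbach + hydraulic power, Q = A*v; hf = f*(L/D)*(v^2/(2g)); H = static + hf; P = rho*g*Q*H.
Step 1 — flow rate (continuity, Q = A*v):
  A = pi*(0.3375/2)^2 = 0.0894618 m^2
  Q = 0.0894618 * 0.8928 = 0.0798715 m^3/s
Step 2 — friction head loss (Darcy-Weisbach):
  hf = 0.0315 * (170/0.3375) * (0.8928^2 / (2*9.81))
  hf = 0.644607 m
Step 3 — total head: H = 6 + 0.644607 = 6.64461 m
Step 4 — hydraulic power (P = rho*g*Q*H):
  P = 1000 * 9.81 * 0.0798715 * 6.64461 = 5206 W
Therefore the hydraulic power required at the pump = 5206 W.


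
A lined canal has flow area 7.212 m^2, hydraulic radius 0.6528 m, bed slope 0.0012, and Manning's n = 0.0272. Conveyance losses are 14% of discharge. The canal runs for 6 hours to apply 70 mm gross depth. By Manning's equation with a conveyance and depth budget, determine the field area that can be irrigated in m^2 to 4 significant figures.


Approach: apply Manning's equation with a conveyance and depth budget, Q = (1/n)*A*R^(2/3)*S^(1/2); Q_field = Q*(1-loss); Area = Q_field*t/(d/1000).
Step 1 — canal discharge (Manning's equation):
  Q = (1/0.0272) * 7.212 * 0.6528^(2/3) * 0.0012^(1/2) = 6.91190 m^3/s
Step 2 — delivered flow: Q_field = 6.91190*(1 - 14/100) = 5.94424 m^3/s
Step 3 — volume delivered: V = 5.94424 * 6*3600 = 128395 m^3
Step 4 — area served: A = V / (depth/1000) = 128395 / 0.07 = 1834000 m^2
Therefore the field area that can be irrigated = 1834000 m^2.


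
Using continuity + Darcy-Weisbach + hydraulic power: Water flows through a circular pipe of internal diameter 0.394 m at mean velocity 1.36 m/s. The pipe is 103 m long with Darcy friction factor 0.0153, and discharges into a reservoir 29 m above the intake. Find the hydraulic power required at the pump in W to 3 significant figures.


Approach: apply continuity + Darcy-Weisbach + hydraulic power, Q = A*v; hf = f*(L/D)*(v^2/(2g)); H = static + hf; P = rho*g*Q*H.
Step 1 — flow rate (continuity, Q = A*v):
  A = pi*(0.394/2)^2 = 0.12192 m^2
  Q = 0.12192 * 1.36 = 0.16581 m^3/s
Step 2 — friction head loss (Darcy-Weisbach):
  hf = 0.0153 * (103/0.394) * (1.36^2 / (2*9.81))
  hf = 0.37706 m
Step 3 — total head: H = 29 + 0.37706 = 29.377 m
Step 4 — hydraulic power (P = rho*g*Q*H):
  P = 1000 * 9.81 * 0.16581 * 29.377 = 47800 W
Therefore the hydraulic power required at the pump = 47800 W.


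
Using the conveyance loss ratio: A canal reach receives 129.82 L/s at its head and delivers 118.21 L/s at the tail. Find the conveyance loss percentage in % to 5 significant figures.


Approach: apply the conveyance loss ratio, loss% = ((Q_head - Q_tail)/Q_head)*100.
loss = ((129.82 - 118.21)/129.82)*100 = 8.9432 %
Therefore the conveyance loss percentage = 8.9432 %.


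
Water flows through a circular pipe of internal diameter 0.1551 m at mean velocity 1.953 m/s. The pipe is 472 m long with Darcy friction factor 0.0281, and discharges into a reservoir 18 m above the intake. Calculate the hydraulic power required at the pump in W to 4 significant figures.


Approach: apply continuity + Darcy-Weisbach + hydraulic power, Q = A*v; hf = f*(L/D)*(v^2/(2g)); H = static + hf; P = rho*g*Q*H.
Step 1 — flow rate (continuity, Q = A*v):
  A = pi*(0.1551/2)^2 = 0.0188935 m^2
  Q = 0.0188935 * 1.953 = 0.0368991 m^3/s
Step 2 — friction head loss (Darcy-Weisbach):
  hf = 0.0281 * (472/0.1551) * (1.953^2 / (2*9.81))
  hf = 16.6242 m
Step 3 — total head: H = 18 + 16.6242 = 34.6242 m
Step 4 — hydraulic power (P = rho*g*Q*H):
  P = 1000 * 9.81 * 0.0368991 * 34.6242 = 12530 W
Therefore the hydraulic power required at the pump = 12530 W.


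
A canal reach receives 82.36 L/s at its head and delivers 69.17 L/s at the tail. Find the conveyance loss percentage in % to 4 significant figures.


Approach: apply the conveyance loss ratio, loss% = ((Q_head - Q_tail)/Q_head)*100.
loss = ((82.36 - 69.17)/82.36)*100 = 16.02 %
Therefore the conveyance loss percentage = 16.02 %.


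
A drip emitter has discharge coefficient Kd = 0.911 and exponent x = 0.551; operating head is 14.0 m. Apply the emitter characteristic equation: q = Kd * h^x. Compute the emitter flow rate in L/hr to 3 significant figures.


q = 0.911 * 14.0^0.551 = 3.90 L/hr
Therefore the emitter flow rate = 3.90 L/hr.


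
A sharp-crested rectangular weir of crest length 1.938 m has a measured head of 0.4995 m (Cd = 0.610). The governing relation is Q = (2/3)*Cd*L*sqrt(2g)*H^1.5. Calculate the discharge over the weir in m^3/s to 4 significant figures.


Q = (2/3)*0.610*1.938*sqrt(2*9.81)*0.4995^1.5 = 1.232 m^3/s
Therefore the discharge over the weir = 1.232 m^3/s.


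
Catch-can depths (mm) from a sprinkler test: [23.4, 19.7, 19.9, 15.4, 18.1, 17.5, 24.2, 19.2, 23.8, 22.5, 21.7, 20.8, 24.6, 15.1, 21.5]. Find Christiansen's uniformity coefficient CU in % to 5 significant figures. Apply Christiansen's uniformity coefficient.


Approach: apply Christiansen's uniformity coefficient, CU = (1 - mean_abs_deviation/mean)*100.
mean = 20.49333 mm
mean |d_i - mean| = 2.473778 mm
CU = (1 - 2.473778/20.49333)*100 = 87.929 %
Therefore Christiansen's uniformity coefficient CU = 87.929 %.


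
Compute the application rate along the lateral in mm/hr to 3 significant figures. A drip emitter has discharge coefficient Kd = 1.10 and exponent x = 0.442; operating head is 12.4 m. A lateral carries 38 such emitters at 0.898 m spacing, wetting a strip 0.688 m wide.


Approach: apply the emitter equation with a lateral mass balance, q = Kd*h^x; Q = n*q; rate = Q/(n*spacing*width).
Step 1 — single emitter flow (q = Kd*h^x):
  q = 1.10 * 12.4^0.442 = 3.3472 L/hr
Step 2 — total lateral flow: Q = 38 * 3.3472 = 127.19 L/hr
Step 3 — wetted area: A = 38 * 0.898 * 0.688 = 23.477 m^2
Step 4 — application rate: Q/A = 127.19/23.477 = 5.42 mm/hr
Therefore the application rate along the lateral = 5.42 mm/hr.
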